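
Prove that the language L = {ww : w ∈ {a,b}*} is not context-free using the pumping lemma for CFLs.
Assume for contradiction that L is context-free, and let p ≥ 1 be the pumping length given by the pumping lemma for CFLs.
Choose s = a^p b^p a^p b^p. Then s ∈ L (take w = a^p b^p) and |s| = 4p ≥ p.
By the CFL pumping lemma, s = uvxyz for some u, v, x, y, z with |vxy| ≤ p, |vy| ≥ 1, and uv^i xy^i z ∈ L for every i ≥ 0.

Write s as four blocks A₁ B₁ A₂ B₂ with A₁ = A₂ = a^p and B₁ = B₂ = b^p. Since |vxy| ≤ p, the window vxy lies inside at most two adjacent blocks. Take i = 0 and let t = uxz, so |t| = 4p − |vy| with 1 ≤ |vy| ≤ p. If |t| is odd, t ∉ L immediately, so assume |vy| is even (hence |vy| ≥ 2) and |t|/2 = 2p − |vy|/2, which satisfies p ≤ |t|/2 ≤ 2p − 1.

Case 1 (vxy inside A₁B₁): t = a^(p−j) b^(p−l) a^p b^p with j + l = |vy|. The second half of t has length < 2p, so it is a suffix of the trailing a^p b^p and ends in b; the first half is a^(p−j) b^(p−l) a^((j+l)/2), which ends in a because (j+l)/2 ≥ 1. The halves differ, so t ∉ L.

Case 2 (vxy inside B₁A₂, straddling the middle): t = a^p b^(p−j) a^(p−l) b^p with j + l = |vy|. If t = ww, then w is a prefix of t of length ≥ p, so w begins with a^p; and w is a suffix of t of length ≥ p, so w ends with b^p. That forces |w| ≥ 2p, contradicting |w| = |t|/2 ≤ 2p − 1. So t ∉ L.

Case 3 (vxy inside A₂B₂): t = a^p b^p a^(p−j) b^(p−l) with j + l = |vy|. The first half of t is a prefix of a^p b^p, so it begins with a; the second half is b^((j+l)/2) a^(p−j) b^(p−l), which begins with b. The halves differ, so t ∉ L.

In every case uv⁰xy⁰z = uxz ∉ L.

This contradicts the CFL pumping lemma, which requires uv^i xy^i z ∈ L for all i ≥ 0.
Hence L = {ww : w ∈ {a,b}*} is not context-free. ∎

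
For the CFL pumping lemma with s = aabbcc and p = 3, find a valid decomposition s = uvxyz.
u='aa', v='b', x='b', y='c', z='c'

For s = aabbcc with pumping length p = 3:

One valid decomposition:
- u = 'aa'
- v = 'b'
- x = 'b'
- y = 'c'
- z = 'c'

Verification:
- uvxyz = 'aa' + 'b' + 'b' + 'c' + 'c' = aabbcc ✓
- |vxy| = |'bbc'| = 3 ≤ 3 ✓
- |vy| = |'bc'| = 2 > 0 ✓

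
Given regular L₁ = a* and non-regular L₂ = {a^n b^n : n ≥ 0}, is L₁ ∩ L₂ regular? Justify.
Yes — L₁ ∩ L₂ is regular.

A string of a* contains no b's, and the only string of {a^n b^n} with no b's is ε (n = 0). So L₁ ∩ L₂ = {ε}, a finite language, which is regular.

Note that the bare facts "L₁ regular, L₂ non-regular" do not settle the question by themselves: the closure of regular languages under ∪, ∩, complement and difference applies only when BOTH operands are regular. With a non-regular operand the result can come out regular or non-regular depending on the specific languages, so one has to work out L₁ ∩ L₂ for this particular pair, as above.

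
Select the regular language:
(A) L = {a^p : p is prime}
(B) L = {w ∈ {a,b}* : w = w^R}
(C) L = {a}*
(C) {a}*

(C) L = {a}* is regular.

This can be recognized by a finite automaton (DFA/NFA).
Regular expressions like {a}* define regular languages.

The other choices are not regular:
- {w ∈ {a,b}* : w = w^R}: After pumping, the string is no longer symmetric
- {a^p : p is prime}: After pumping, the length becomes composite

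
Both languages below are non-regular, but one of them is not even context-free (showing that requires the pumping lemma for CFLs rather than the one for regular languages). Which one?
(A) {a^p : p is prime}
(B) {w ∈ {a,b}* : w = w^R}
(A) {a^p : p is prime}

(A) {a^p : p is prime} requires the CFL pumping lemma.

- {w ∈ {a,b}* : w = w^R} is context-free (but not regular)
  • Can be shown non-regular with the regular pumping lemma
  • After pumping, the string is no longer symmetric

- {a^p : p is prime} is NOT context-free
  • Requires the CFL pumping lemma to prove
  • The CFL pumping lemma also fails because prime gaps are unbounded

The CFL pumping lemma is "stronger" in that it can prove non-membership
in the larger class of context-free languages.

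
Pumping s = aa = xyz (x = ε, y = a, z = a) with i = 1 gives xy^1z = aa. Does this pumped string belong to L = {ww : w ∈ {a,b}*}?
Yes

xy¹z = ε · a · a = aa.
aa splits into halves a · a, which are equal, so it is in L (w = a).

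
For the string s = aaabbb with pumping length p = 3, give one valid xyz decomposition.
x = 'aa', y = 'a', z = 'bbb'

For s = aaabbb and p = 3, one valid decomposition is:
- x = 'aa' (length 2)
- y = 'a' (length 1)
- z = 'bbb' (length 3)

Verification:
- xyz = 'aa' + 'a' + 'bbb' = aaabbb ✓
- |xy| = 3 ≤ 3 ✓
- |y| = 1 > 0 ✓

All pumping lemma constraints are satisfied.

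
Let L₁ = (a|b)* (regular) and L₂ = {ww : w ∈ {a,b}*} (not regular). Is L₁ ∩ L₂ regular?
No — L₁ ∩ L₂ is not regular.

(a|b)* is all strings over {a,b}, so L₁ ∩ L₂ = {ww : w ∈ {a,b}*} = L₂ itself, which is not regular (pump s = a^p b a^p b).

Note that the bare facts "L₁ regular, L₂ non-regular" do not settle the question by themselves: the closure of regular languages under ∪, ∩, complement and difference applies only when BOTH operands are regular. With a non-regular operand the result can come out regular or non-regular depending on the specific languages, so one has to work out L₁ ∩ L₂ for this particular pair, as above.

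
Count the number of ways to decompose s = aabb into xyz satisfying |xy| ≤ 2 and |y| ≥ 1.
3

For s = 'aabb' with pumping length p = 2:

Constraints: |xy| ≤ 2, |y| > 0

Valid decompositions (|xy| ≤ p, |y| ≥ 1):
  • x='', y='a', z='abb'
  • x='a', y='a', z='bb'
  • x='', y='aa', z='bb'

Total count: 3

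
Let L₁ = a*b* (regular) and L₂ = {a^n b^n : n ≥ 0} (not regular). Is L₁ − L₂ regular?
No — L₁ − L₂ is not regular.

a*b* − {a^n b^n} = {a^n b^m : n ≠ m}. If this were regular, then its complement intersected with a*b*, namely {a^n b^n : n ≥ 0}, would be regular too (closure under complement and intersection) — contradiction. So L₁ − L₂ is not regular.

Note that the bare facts "L₁ regular, L₂ non-regular" do not settle the question by themselves: the closure of regular languages under ∪, ∩, complement and difference applies only when BOTH operands are regular. With a non-regular operand the result can come out regular or non-regular depending on the specific languages, so one has to work out L₁ − L₂ for this particular pair, as above.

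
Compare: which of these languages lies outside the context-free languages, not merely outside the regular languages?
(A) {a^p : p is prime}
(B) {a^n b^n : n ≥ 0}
(A) {a^p : p is prime}

(A) {a^p : p is prime} requires the CFL pumping lemma.

- {a^n b^n : n ≥ 0} is context-free (but not regular)
  • Can be shown non-regular with the regular pumping lemma
  • After pumping, the number of a's and b's become unequal

- {a^p : p is prime} is NOT context-free
  • Requires the CFL pumping lemma to prove
  • The CFL pumping lemma also fails because prime gaps are unbounded

The CFL pumping lemma is "stronger" in that it can prove non-membership
in the larger class of context-free languages.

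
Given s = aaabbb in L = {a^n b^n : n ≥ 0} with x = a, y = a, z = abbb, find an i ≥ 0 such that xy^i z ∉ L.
i = 3

xy³z = a · aaa · abbb = aaaaabbb; aaaaabbb has 5 a's and 3 b's; 5 ≠ 3, so it is not in L.
(Other choices also work, e.g. i = 0, 2; only i = 1 is guaranteed to stay in L since xy¹z = s.)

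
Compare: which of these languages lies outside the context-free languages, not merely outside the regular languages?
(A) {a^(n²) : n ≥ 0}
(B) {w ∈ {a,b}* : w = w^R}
(A) {a^(n²) : n ≥ 0}

(A) {a^(n²) : n ≥ 0} requires the CFL pumping lemma.

- {w ∈ {a,b}* : w = w^R} is context-free (but not regular)
  • Can be shown non-regular with the regular pumping lemma
  • After pumping, the string is no longer symmetric

- {a^(n²) : n ≥ 0} is NOT context-free
  • Requires the CFL pumping lemma to prove
  • Gaps between squares grow unboundedly

The CFL pumping lemma is "stronger" in that it can prove non-membership
in the larger class of context-free languages.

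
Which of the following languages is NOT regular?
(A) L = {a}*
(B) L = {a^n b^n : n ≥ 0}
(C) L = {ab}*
(B) {a^n b^n : n ≥ 0}

(B) L = {a^n b^n : n ≥ 0} is NOT regular.

The pumping lemma can be used to prove this:
After pumping, the number of a's and b's become unequal

The other languages are regular because they can be recognized by finite automata.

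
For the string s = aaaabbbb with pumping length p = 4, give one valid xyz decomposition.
x = '', y = 'aaaa', z = 'bbbb'

For s = aaaabbbb and p = 4, one valid decomposition is:
- x = '' (length 0)
- y = 'aaaa' (length 4)
- z = 'bbbb' (length 4)

Verification:
- xyz = '' + 'aaaa' + 'bbbb' = aaaabbbb ✓
- |xy| = 4 ≤ 4 ✓
- |y| = 4 > 0 ✓

All pumping lemma constraints are satisfied.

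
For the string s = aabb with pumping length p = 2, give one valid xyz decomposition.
x = '', y = 'aa', z = 'bb'

For s = aabb and p = 2, one valid decomposition is:
- x = '' (length 0)
- y = 'aa' (length 2)
- z = 'bb' (length 2)

Verification:
- xyz = '' + 'aa' + 'bb' = aabb ✓
- |xy| = 2 ≤ 2 ✓
- |y| = 2 > 0 ✓

All pumping lemma constraints are satisfied.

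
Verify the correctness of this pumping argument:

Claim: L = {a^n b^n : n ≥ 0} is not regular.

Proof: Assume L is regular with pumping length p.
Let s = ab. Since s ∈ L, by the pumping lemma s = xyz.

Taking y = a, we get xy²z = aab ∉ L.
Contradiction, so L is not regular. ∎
The proof is INCORRECT.

Error: The string s = ab may be shorter than p.
The pumping lemma only applies to strings with |s| ≥ p, and p is not under our control.
We must choose s in terms of p, e.g. s = a^p b^p, to ensure |s| ≥ p.
(The proof also fixes one particular y; a valid argument must handle every decomposition with |xy| ≤ p and |y| ≥ 1 — for s = a^p b^p this forces y = a^k, and then xy²z = a^(p+k) b^p ∉ L.)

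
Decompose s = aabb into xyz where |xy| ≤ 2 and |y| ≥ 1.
x = 'a', y = 'a', z = 'bb'

For s = aabb and p = 2, one valid decomposition is:
- x = 'a' (length 1)
- y = 'a' (length 1)
- z = 'bb' (length 2)

Verification:
- xyz = 'a' + 'a' + 'bb' = aabb ✓
- |xy| = 2 ≤ 2 ✓
- |y| = 1 > 0 ✓

All pumping lemma constraints are satisfied.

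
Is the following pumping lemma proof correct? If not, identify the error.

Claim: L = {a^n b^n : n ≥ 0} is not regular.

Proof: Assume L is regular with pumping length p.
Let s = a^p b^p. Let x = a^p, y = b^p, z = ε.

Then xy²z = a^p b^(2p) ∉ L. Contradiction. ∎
The proof is INCORRECT.

Error: The decomposition violates |xy| ≤ p.
With x = a^p and y = b^p, we have |xy| = 2p > p.
The pumping lemma requires |xy| ≤ p, so y must be within the first p characters.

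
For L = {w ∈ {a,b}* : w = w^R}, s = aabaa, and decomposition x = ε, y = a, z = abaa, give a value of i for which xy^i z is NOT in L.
i = 0

xy⁰z = ε · ε · abaa = abaa; abaa reversed is aaba ≠ abaa, so it is not a palindrome and is not in L.
(Other choices also work, e.g. i = 2, 3; only i = 1 is guaranteed to stay in L since xy¹z = s.)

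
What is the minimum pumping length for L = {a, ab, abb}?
p = 4

For a finite language L, the pumping lemma holds vacuously if p > max|s| for s ∈ L.

The longest string in L = {a, ab, abb} has length 3.
If p = 4, then no string s ∈ L has |s| ≥ p, so the condition is vacuously true.

The minimum pumping length is p = 4.

Why no smaller p works: for any p ≤ 3, the longest string s ∈ L has |s| = 3 ≥ p, so it would
have to be pumpable; but pumping up (i = 2, 3, ...) produces ever longer strings, which cannot all lie in the
finite language L. So the pumping property fails for every p ≤ 3.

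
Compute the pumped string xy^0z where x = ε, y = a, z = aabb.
aabb

Given x = '', y = 'a', z = 'aabb' and i = 0:

xy^0z = x + y·y·...·y (0 times) + z
       = '' + 'a'^0 + 'aabb'
       = '' + '' + 'aabb'
       = 'aabb'

The pumped string is 'aabb' with length 4.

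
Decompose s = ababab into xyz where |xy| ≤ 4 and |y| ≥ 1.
x = 'a', y = 'ba', z = 'bab'

For s = ababab and p = 4, one valid decomposition is:
- x = 'a' (length 1)
- y = 'ba' (length 2)
- z = 'bab' (length 3)

Verification:
- xyz = 'a' + 'ba' + 'bab' = ababab ✓
- |xy| = 3 ≤ 4 ✓
- |y| = 2 > 0 ✓

All pumping lemma constraints are satisfied.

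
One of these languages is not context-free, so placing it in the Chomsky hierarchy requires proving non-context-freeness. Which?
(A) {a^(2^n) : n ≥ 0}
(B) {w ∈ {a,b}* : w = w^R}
(A) {a^(2^n) : n ≥ 0}

(A) {a^(2^n) : n ≥ 0} requires the CFL pumping lemma.

- {w ∈ {a,b}* : w = w^R} is context-free (but not regular)
  • Can be shown non-regular with the regular pumping lemma
  • After pumping, the string is no longer symmetric

- {a^(2^n) : n ≥ 0} is NOT context-free
  • Requires the CFL pumping lemma to prove
  • Gaps between powers of 2 grow exponentially

The CFL pumping lemma is "stronger" in that it can prove non-membership
in the larger class of context-free languages.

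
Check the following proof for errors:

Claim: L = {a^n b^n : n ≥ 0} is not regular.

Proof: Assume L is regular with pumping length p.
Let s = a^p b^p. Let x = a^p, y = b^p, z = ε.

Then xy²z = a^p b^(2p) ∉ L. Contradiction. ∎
The proof is INCORRECT.

Error: The decomposition violates |xy| ≤ p.
With x = a^p and y = b^p, we have |xy| = 2p > p.
The pumping lemma requires |xy| ≤ p, so y must be within the first p characters.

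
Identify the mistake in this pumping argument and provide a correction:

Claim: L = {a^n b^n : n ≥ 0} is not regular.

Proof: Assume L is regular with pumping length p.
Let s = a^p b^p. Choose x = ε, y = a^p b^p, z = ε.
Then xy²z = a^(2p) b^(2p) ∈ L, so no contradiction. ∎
Error: The decomposition violates |xy| ≤ p. With y = a^p b^p, |xy| = |y| = 2p > p. (The proof also miscomputes xy²z, which would be a^p b^p a^p b^p rather than a^(2p) b^(2p), and it wrongly treats one harmless decomposition as settling the matter — the prover does not get to choose the decomposition.)

Correction: The pumping lemma requires |xy| ≤ p, and the argument must handle every decomposition satisfying |xy| ≤ p, |y| ≥ 1. Since s starts with p a's, any such y consists only of a's, say y = a^k with k ≥ 1. Then xy²z = a^(p+k) b^p has unequal numbers of a's and b's, so xy²z ∉ L — the required contradiction.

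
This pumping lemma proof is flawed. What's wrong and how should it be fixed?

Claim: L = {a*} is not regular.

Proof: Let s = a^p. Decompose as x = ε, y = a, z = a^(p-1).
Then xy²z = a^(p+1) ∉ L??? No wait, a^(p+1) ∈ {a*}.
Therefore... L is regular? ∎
Error: The proof attempts to show a*  is not regular, but a* IS regular!

Correction: a* is a regular language (recognized by a simple DFA with one accepting state and self-loop on 'a'). The pumping lemma can only prove non-regularity, not regularity. For regular languages, pumping always works.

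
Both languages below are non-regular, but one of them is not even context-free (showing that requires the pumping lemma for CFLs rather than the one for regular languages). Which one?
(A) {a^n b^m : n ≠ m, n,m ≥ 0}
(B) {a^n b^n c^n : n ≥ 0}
(B) {a^n b^n c^n : n ≥ 0}

(B) {a^n b^n c^n : n ≥ 0} requires the CFL pumping lemma.

- {a^n b^m : n ≠ m, n,m ≥ 0} is context-free (but not regular)
  • Can be shown non-regular with the regular pumping lemma
  • After pumping a's, we can make n = m

- {a^n b^n c^n : n ≥ 0} is NOT context-free
  • Requires the CFL pumping lemma to prove
  • Cannot maintain three equal counts simultaneously

The CFL pumping lemma is "stronger" in that it can prove non-membership
in the larger class of context-free languages.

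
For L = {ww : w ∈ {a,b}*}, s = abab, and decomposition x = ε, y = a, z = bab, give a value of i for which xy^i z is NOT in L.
i = 2

xy²z = ε · aa · bab = aabab; aabab has odd length 5, so it cannot be written as ww and is not in L.
(Other choices also work, e.g. i = 0, 3; only i = 1 is guaranteed to stay in L since xy¹z = s.)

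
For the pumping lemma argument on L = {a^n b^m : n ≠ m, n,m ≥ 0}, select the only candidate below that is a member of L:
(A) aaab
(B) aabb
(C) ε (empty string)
(A) aaab

The pumping lemma is applied to a string s that lies in L, so first check membership of each option:
- (A) aaab = a^3 b^1 with 3 ≠ 1, so it is in L ✓
- (B) aabb = a^2 b^2 has n = m = 2, so it is not in L ✗
- (C) ε = a^0 b^0 has n = m = 0, so it is not in L ✗

Only (A) aaab is in L, so it is the only candidate that could play the role of s.
(In a complete proof one picks s in terms of the pumping length p so that |s| ≥ p is guaranteed; a fixed string like aaab illustrates the shape of such an s.)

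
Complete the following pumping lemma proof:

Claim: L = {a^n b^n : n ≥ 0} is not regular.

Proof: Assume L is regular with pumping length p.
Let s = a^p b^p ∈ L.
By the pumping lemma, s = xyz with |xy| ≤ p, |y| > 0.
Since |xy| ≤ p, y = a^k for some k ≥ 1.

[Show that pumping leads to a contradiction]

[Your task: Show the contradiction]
Consider xy²z = a^(p+k) b^p.

Since k ≥ 1, we have p + k > p.
So xy²z has more a's than b's: (p+k) a's vs p b's.
This means xy²z ∉ L because a^n b^n requires equal counts.

This contradicts the pumping lemma which states xy²z ∈ L.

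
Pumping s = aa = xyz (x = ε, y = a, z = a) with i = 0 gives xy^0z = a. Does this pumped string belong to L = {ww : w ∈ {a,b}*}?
No

xy⁰z = ε · ε · a = a.
a has odd length 1, so it cannot be written as ww and is not in L.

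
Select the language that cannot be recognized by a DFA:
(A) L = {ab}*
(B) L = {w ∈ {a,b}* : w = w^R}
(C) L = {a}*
(B) {w ∈ {a,b}* : w = w^R}

(B) L = {w ∈ {a,b}* : w = w^R} is NOT regular.

The pumping lemma can be used to prove this:
After pumping, the string is no longer symmetric

The other languages are regular because they can be recognized by finite automata.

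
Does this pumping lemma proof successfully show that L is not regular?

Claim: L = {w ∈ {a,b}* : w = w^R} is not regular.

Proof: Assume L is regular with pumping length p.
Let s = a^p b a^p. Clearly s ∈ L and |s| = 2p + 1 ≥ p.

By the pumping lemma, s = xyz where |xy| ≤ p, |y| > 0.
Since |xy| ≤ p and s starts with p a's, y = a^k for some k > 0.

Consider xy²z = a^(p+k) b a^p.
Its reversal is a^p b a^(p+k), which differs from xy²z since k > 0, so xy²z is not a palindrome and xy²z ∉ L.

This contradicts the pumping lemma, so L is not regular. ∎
The proof is correct.

This proof is valid because:
1. s = a^p b a^p is in L and is chosen in terms of p, so |s| ≥ p holds for every p
2. The decomposition analysis is correct: |xy| ≤ p forces y to lie inside the leading a's
3. The contradiction is valid: a^(p+k) b a^p has more a's before the b than after it, so it is not a palindrome
4. The conclusion follows logically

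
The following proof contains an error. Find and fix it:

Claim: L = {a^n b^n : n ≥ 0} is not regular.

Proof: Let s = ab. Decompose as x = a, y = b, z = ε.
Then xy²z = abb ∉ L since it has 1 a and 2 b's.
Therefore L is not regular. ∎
Error: The string s = ab might be shorter than the pumping length p.

Correction: Choose s = a^p b^p to ensure |s| ≥ p. Also, the decomposition is wrong: with |xy| ≤ p, y cannot include b's when s starts with p a's.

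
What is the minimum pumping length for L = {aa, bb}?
p = 3

For a finite language L, the pumping lemma holds vacuously if p > max|s| for s ∈ L.

The longest string in L = {aa, bb} has length 2.
If p = 3, then no string s ∈ L has |s| ≥ p, so the condition is vacuously true.

The minimum pumping length is p = 3.

Why no smaller p works: for any p ≤ 2, the longest string s ∈ L has |s| = 2 ≥ p, so it would
have to be pumpable; but pumping up (i = 2, 3, ...) produces ever longer strings, which cannot all lie in the
finite language L. So the pumping property fails for every p ≤ 2.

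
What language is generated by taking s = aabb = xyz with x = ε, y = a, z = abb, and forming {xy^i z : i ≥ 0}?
{xy^i z : i ≥ 0} = {a^(i+1) b^2 : i ≥ 0} = {abb, aabb, aaabb, ...}

With x = ε, y = a, z = abb: Starting with aabb and pumping the first 'a' (z = abb keeps the second 'a'), we get strings with i+1 a's followed by 2 b's for i = 0, 1, 2, ...; note bb is not produced because z always contributes one a.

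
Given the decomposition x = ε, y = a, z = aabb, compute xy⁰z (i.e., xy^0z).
aabb

Given x = '', y = 'a', z = 'aabb' and i = 0:

xy^0z = x + y·y·...·y (0 times) + z
       = '' + 'a'^0 + 'aabb'
       = '' + '' + 'aabb'
       = 'aabb'

The pumped string is 'aabb' with length 4.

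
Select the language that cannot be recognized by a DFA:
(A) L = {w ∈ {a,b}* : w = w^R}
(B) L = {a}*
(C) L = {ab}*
(A) {w ∈ {a,b}* : w = w^R}

(A) L = {w ∈ {a,b}* : w = w^R} is NOT regular.

The pumping lemma can be used to prove this:
After pumping, the string is no longer symmetric

The other languages are regular because they can be recognized by finite automata.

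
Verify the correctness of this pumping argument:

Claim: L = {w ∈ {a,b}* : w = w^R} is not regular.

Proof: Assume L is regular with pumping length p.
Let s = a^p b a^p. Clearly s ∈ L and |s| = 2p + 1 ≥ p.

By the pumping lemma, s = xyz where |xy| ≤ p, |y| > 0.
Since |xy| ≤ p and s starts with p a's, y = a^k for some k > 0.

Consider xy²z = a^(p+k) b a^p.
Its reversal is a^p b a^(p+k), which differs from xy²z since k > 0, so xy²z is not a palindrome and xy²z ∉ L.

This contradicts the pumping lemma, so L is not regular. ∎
The proof is correct.

This proof is valid because:
1. s = a^p b a^p is in L and is chosen in terms of p, so |s| ≥ p holds for every p
2. The decomposition analysis is correct: |xy| ≤ p forces y to lie inside the leading a's
3. The contradiction is valid: a^(p+k) b a^p has more a's before the b than after it, so it is not a palindrome
4. The conclusion follows logically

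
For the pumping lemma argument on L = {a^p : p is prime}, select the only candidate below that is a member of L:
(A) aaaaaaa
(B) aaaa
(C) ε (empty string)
(A) aaaaaaa

The pumping lemma is applied to a string s that lies in L, so first check membership of each option:
- (A) aaaaaaa has length 7, which is prime, so it is in L ✓
- (B) aaaa has length 4 = 2 × 2, which is not prime, so it is not in L ✗
- (C) ε has length 0, which is not prime, so it is not in L ✗

Only (A) aaaaaaa is in L, so it is the only candidate that could play the role of s.
(In a complete proof one picks s in terms of the pumping length p so that |s| ≥ p is guaranteed; a fixed string like aaaaaaa illustrates the shape of such an s.)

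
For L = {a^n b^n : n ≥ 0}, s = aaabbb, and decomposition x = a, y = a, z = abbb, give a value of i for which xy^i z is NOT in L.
i = 2

xy²z = a · aa · abbb = aaaabbb; aaaabbb has 4 a's and 3 b's; 4 ≠ 3, so it is not in L.
(Other choices also work, e.g. i = 0, 3; only i = 1 is guaranteed to stay in L since xy¹z = s.)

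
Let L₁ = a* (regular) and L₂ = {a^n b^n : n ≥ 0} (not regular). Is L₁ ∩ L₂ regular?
Yes — L₁ ∩ L₂ is regular.

A string of a* contains no b's, and the only string of {a^n b^n} with no b's is ε (n = 0). So L₁ ∩ L₂ = {ε}, a finite language, which is regular.

Note that the bare facts "L₁ regular, L₂ non-regular" do not settle the question by themselves: the closure of regular languages under ∪, ∩, complement and difference applies only when BOTH operands are regular. With a non-regular operand the result can come out regular or non-regular depending on the specific languages, so one has to work out L₁ ∩ L₂ for this particular pair, as above.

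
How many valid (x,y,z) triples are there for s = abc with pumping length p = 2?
3

For s = 'abc' with pumping length p = 2:

Constraints: |xy| ≤ 2, |y| > 0

Valid decompositions (|xy| ≤ p, |y| ≥ 1):
  • x='', y='a', z='bc'
  • x='a', y='b', z='c'
  • x='', y='ab', z='c'

Total count: 3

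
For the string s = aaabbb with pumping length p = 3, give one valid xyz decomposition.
x = '', y = 'aaa', z = 'bbb'

For s = aaabbb and p = 3, one valid decomposition is:
- x = '' (length 0)
- y = 'aaa' (length 3)
- z = 'bbb' (length 3)

Verification:
- xyz = '' + 'aaa' + 'bbb' = aaabbb ✓
- |xy| = 3 ≤ 3 ✓
- |y| = 3 > 0 ✓

All pumping lemma constraints are satisfied.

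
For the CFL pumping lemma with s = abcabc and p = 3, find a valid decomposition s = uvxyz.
u='ab', v='c', x='a', y='b', z='c'

For s = abcabc with pumping length p = 3:

One valid decomposition:
- u = 'ab'
- v = 'c'
- x = 'a'
- y = 'b'
- z = 'c'

Verification:
- uvxyz = 'ab' + 'c' + 'a' + 'b' + 'c' = abcabc ✓
- |vxy| = |'cab'| = 3 ≤ 3 ✓
- |vy| = |'cb'| = 2 > 0 ✓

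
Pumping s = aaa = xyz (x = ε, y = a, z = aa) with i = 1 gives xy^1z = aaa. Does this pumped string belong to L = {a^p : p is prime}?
Yes

xy¹z = ε · a · aa = aaa.
aaa has length 3, which is prime, so it is in L.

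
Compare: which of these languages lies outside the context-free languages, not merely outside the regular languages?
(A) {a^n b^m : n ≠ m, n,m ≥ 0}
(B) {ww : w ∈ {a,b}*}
(B) {ww : w ∈ {a,b}*}

(B) {ww : w ∈ {a,b}*} requires the CFL pumping lemma.

- {a^n b^m : n ≠ m, n,m ≥ 0} is context-free (but not regular)
  • Can be shown non-regular with the regular pumping lemma
  • After pumping a's, we can make n = m

- {ww : w ∈ {a,b}*} is NOT context-free
  • Requires the CFL pumping lemma to prove
  • Even a PDA cannot compare two arbitrary halves symbol by symbol; CFL pumping on a^p b^p a^p b^p fails

The CFL pumping lemma is "stronger" in that it can prove non-membership
in the larger class of context-free languages.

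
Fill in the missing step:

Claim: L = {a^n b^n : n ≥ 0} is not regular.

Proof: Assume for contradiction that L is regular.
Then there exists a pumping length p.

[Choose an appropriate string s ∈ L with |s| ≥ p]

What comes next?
s = a^p b^p

This string is in L (has equal a's and b's) and has length 2p ≥ p.
Any decomposition xyz with |xy| ≤ p means y consists only of a's,
so pumping will unbalance the counts.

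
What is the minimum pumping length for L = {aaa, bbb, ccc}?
p = 4

For a finite language L, the pumping lemma holds vacuously if p > max|s| for s ∈ L.

The longest string in L = {aaa, bbb, ccc} has length 3.
If p = 4, then no string s ∈ L has |s| ≥ p, so the condition is vacuously true.

The minimum pumping length is p = 4.

Why no smaller p works: for any p ≤ 3, the longest string s ∈ L has |s| = 3 ≥ p, so it would
have to be pumpable; but pumping up (i = 2, 3, ...) produces ever longer strings, which cannot all lie in the
finite language L. So the pumping property fails for every p ≤ 3.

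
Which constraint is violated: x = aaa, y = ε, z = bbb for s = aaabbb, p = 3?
Violated: |y| > 0

The decomposition x = aaa, y = ε, z = bbb for s = aaabbb with p = 3
violates the constraint: |y| > 0

|y| = 0, but the pumping lemma requires |y| > 0 (y must be non-empty).

Pumping lemma constraints:
1. xyz = s (decomposition is valid)
2. |xy| ≤ p
3. |y| > 0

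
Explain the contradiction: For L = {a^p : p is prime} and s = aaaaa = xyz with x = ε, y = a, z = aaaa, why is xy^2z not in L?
xy²z = aaaaaa ∉ L

Pumping with i = 2 replaces y = a by y² = aa:
- Original: s = xyz = aaaaa; aaaaa has length 5, which is prime, so it is in L
- Pumped: xy²z = ε · aa · aaaa = aaaaaa
- aaaaaa has length 6 = 2 × 3, which is not prime, so it is not in L

The pumping lemma would require xy²z ∈ L, so this decomposition yields a contradiction.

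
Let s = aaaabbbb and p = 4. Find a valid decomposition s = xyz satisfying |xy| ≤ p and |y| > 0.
x = 'aa', y = 'a', z = 'abbbb'

For s = aaaabbbb and p = 4, one valid decomposition is:
- x = 'aa' (length 2)
- y = 'a' (length 1)
- z = 'abbbb' (length 5)

Verification:
- xyz = 'aa' + 'a' + 'abbbb' = aaaabbbb ✓
- |xy| = 3 ≤ 4 ✓
- |y| = 1 > 0 ✓

All pumping lemma constraints are satisfied.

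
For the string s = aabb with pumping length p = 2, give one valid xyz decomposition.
x = 'a', y = 'a', z = 'bb'

For s = aabb and p = 2, one valid decomposition is:
- x = 'a' (length 1)
- y = 'a' (length 1)
- z = 'bb' (length 2)

Verification:
- xyz = 'a' + 'a' + 'bb' = aabb ✓
- |xy| = 2 ≤ 2 ✓
- |y| = 1 > 0 ✓

All pumping lemma constraints are satisfied.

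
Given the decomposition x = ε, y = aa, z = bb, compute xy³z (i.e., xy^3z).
aaaaaabb

Given x = '', y = 'aa', z = 'bb' and i = 3:

xy^3z = x + y·y·...·y (3 times) + z
       = '' + 'aa'^3 + 'bb'
       = '' + 'aaaaaa' + 'bb'
       = 'aaaaaabb'

The pumped string is 'aaaaaabb' with length 8.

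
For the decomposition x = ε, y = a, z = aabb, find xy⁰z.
aabb

Given x = '', y = 'a', z = 'aabb' and i = 0:

xy^0z = x + y·y·...·y (0 times) + z
       = '' + 'a'^0 + 'aabb'
       = '' + '' + 'aabb'
       = 'aabb'

The pumped string is 'aabb' with length 4.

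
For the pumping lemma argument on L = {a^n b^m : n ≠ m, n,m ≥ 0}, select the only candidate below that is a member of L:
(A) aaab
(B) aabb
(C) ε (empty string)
(A) aaab

The pumping lemma is applied to a string s that lies in L, so first check membership of each option:
- (A) aaab = a^3 b^1 with 3 ≠ 1, so it is in L ✓
- (B) aabb = a^2 b^2 has n = m = 2, so it is not in L ✗
- (C) ε = a^0 b^0 has n = m = 0, so it is not in L ✗

Only (A) aaab is in L, so it is the only candidate that could play the role of s.
(In a complete proof one picks s in terms of the pumping length p so that |s| ≥ p is guaranteed; a fixed string like aaab illustrates the shape of such an s.)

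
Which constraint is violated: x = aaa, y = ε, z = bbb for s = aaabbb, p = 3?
Violated: |y| > 0

The decomposition x = aaa, y = ε, z = bbb for s = aaabbb with p = 3
violates the constraint: |y| > 0

|y| = 0, but the pumping lemma requires |y| > 0 (y must be non-empty).

Pumping lemma constraints:
1. xyz = s (decomposition is valid)
2. |xy| ≤ p
3. |y| > 0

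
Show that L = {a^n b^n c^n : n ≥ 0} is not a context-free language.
Assume for contradiction that L is context-free, and let p ≥ 1 be the pumping length given by the pumping lemma for CFLs.
Choose s = a^p b^p c^p. Then s ∈ L and |s| = 3p ≥ p.
By the CFL pumping lemma, s = uvxyz for some u, v, x, y, z with |vxy| ≤ p, |vy| ≥ 1, and uv^i xy^i z ∈ L for every i ≥ 0.

Because |vxy| ≤ p, the window vxy cannot contain both an a and a c: any substring of s containing both must include the entire block b^p plus at least one a and one c, so it has length ≥ p + 2 > p.
Hence at least one of the letters a, c does not occur in vy at all.

Take i = 0: the string uxz is obtained from s by deleting |vy| ≥ 1 symbols, so |uxz| = 3p − |vy| < 3p.
But the letter (a or c) that does not occur in vy still occurs exactly p times in uxz. Every string of L with exactly p copies of some letter is a^p b^p c^p, of length 3p. Since |uxz| < 3p, uxz ∉ L.

This contradicts the CFL pumping lemma, which requires uv^i xy^i z ∈ L for all i ≥ 0.
Hence L = {a^n b^n c^n : n ≥ 0} is not context-free. ∎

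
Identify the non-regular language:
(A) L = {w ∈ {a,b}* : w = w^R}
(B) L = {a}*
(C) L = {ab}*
(A) {w ∈ {a,b}* : w = w^R}

(A) L = {w ∈ {a,b}* : w = w^R} is NOT regular.

The pumping lemma can be used to prove this:
After pumping, the string is no longer symmetric

The other languages are regular because they can be recognized by finite automata.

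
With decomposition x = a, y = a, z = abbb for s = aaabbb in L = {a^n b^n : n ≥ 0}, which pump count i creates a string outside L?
i = 2

xy²z = a · aa · abbb = aaaabbb; aaaabbb has 4 a's and 3 b's; 4 ≠ 3, so it is not in L.
(Other choices also work, e.g. i = 0, 3; only i = 1 is guaranteed to stay in L since xy¹z = s.)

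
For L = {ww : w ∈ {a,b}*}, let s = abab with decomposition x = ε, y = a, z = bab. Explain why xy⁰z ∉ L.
xy⁰z = bab ∉ L

Pumping with i = 0 replaces y = a by y⁰ = ε:
- Original: s = xyz = abab; abab splits into halves ab · ab, which are equal, so it is in L (w = ab)
- Pumped: xy⁰z = ε · ε · bab = bab
- bab has odd length 3, so it cannot be written as ww and is not in L

The pumping lemma would require xy⁰z ∈ L, so this decomposition yields a contradiction.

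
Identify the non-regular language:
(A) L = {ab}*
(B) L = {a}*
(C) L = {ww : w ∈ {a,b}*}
(C) {ww : w ∈ {a,b}*}

(C) L = {ww : w ∈ {a,b}*} is NOT regular.

The pumping lemma can be used to prove this:
After pumping, the two halves no longer match

The other languages are regular because they can be recognized by finite automata.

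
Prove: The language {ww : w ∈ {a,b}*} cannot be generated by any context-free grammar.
Assume for contradiction that L is context-free, and let p ≥ 1 be the pumping length given by the pumping lemma for CFLs.
Choose s = a^p b^p a^p b^p. Then s ∈ L (take w = a^p b^p) and |s| = 4p ≥ p.
By the CFL pumping lemma, s = uvxyz for some u, v, x, y, z with |vxy| ≤ p, |vy| ≥ 1, and uv^i xy^i z ∈ L for every i ≥ 0.

Write s as four blocks A₁ B₁ A₂ B₂ with A₁ = A₂ = a^p and B₁ = B₂ = b^p. Since |vxy| ≤ p, the window vxy lies inside at most two adjacent blocks. Take i = 0 and let t = uxz, so |t| = 4p − |vy| with 1 ≤ |vy| ≤ p. If |t| is odd, t ∉ L immediately, so assume |vy| is even (hence |vy| ≥ 2) and |t|/2 = 2p − |vy|/2, which satisfies p ≤ |t|/2 ≤ 2p − 1.

Case 1 (vxy inside A₁B₁): t = a^(p−j) b^(p−l) a^p b^p with j + l = |vy|. The second half of t has length < 2p, so it is a suffix of the trailing a^p b^p and ends in b; the first half is a^(p−j) b^(p−l) a^((j+l)/2), which ends in a because (j+l)/2 ≥ 1. The halves differ, so t ∉ L.

Case 2 (vxy inside B₁A₂, straddling the middle): t = a^p b^(p−j) a^(p−l) b^p with j + l = |vy|. If t = ww, then w is a prefix of t of length ≥ p, so w begins with a^p; and w is a suffix of t of length ≥ p, so w ends with b^p. That forces |w| ≥ 2p, contradicting |w| = |t|/2 ≤ 2p − 1. So t ∉ L.

Case 3 (vxy inside A₂B₂): t = a^p b^p a^(p−j) b^(p−l) with j + l = |vy|. The first half of t is a prefix of a^p b^p, so it begins with a; the second half is b^((j+l)/2) a^(p−j) b^(p−l), which begins with b. The halves differ, so t ∉ L.

In every case uv⁰xy⁰z = uxz ∉ L.

This contradicts the CFL pumping lemma, which requires uv^i xy^i z ∈ L for all i ≥ 0.
Hence L = {ww : w ∈ {a,b}*} is not context-free. ∎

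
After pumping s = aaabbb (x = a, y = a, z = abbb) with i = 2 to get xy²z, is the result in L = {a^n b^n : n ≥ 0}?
No

xy²z = a · aa · abbb = aaaabbb.
aaaabbb has 4 a's and 3 b's; 4 ≠ 3, so it is not in L.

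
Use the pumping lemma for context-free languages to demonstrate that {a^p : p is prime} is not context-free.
Assume for contradiction that L is context-free, and let p ≥ 1 be the pumping length given by the pumping lemma for CFLs.
Choose a prime q with q ≥ p and let s = a^q. Then s ∈ L and |s| = q ≥ p.
By the CFL pumping lemma, s = uvxyz for some u, v, x, y, z with |vxy| ≤ p, |vy| ≥ 1, and uv^i xy^i z ∈ L for every i ≥ 0.
All symbols are a's, so only lengths matter: let k = |vy|, with 1 ≤ k ≤ p. Then |uv^i xy^i z| = q + (i − 1)k.

Take i = q + 1: the length is q + qk = q(k + 1).
Both factors satisfy q ≥ 2 and k + 1 ≥ 2, so q(k + 1) is composite and uv^(q+1) xy^(q+1) z ∉ L.

This contradicts the CFL pumping lemma, which requires uv^i xy^i z ∈ L for all i ≥ 0.
Hence L = {a^p : p is prime} is not context-free. ∎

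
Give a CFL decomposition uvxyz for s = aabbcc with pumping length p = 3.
u='aa', v='b', x='b', y='c', z='c'

For s = aabbcc with pumping length p = 3:

One valid decomposition:
- u = 'aa'
- v = 'b'
- x = 'b'
- y = 'c'
- z = 'c'

Verification:
- uvxyz = 'aa' + 'b' + 'b' + 'c' + 'c' = aabbcc ✓
- |vxy| = |'bbc'| = 3 ≤ 3 ✓
- |vy| = |'bc'| = 2 > 0 ✓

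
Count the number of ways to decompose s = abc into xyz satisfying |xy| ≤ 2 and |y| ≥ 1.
3

For s = 'abc' with pumping length p = 2:

Constraints: |xy| ≤ 2, |y| > 0

Valid decompositions (|xy| ≤ p, |y| ≥ 1):
  • x='', y='a', z='bc'
  • x='a', y='b', z='c'
  • x='', y='ab', z='c'

Total count: 3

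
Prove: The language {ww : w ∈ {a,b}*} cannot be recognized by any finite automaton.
Assume for contradiction that L is regular, and let p ≥ 1 be the pumping length given by the pumping lemma.
Choose s = a^p b a^p b. Then s ∈ L (take w = a^p b) and |s| = 2p + 2 ≥ p.
By the pumping lemma, s = xyz for some x, y, z with |xy| ≤ p, |y| ≥ 1, and xy^i z ∈ L for every i ≥ 0.
Since |xy| ≤ p and the first p symbols of s are all a's, y = a^k for some k with 1 ≤ k ≤ p.

Take i = 2: t = xy²z = a^(p + k) b a^p b.
Suppose t = uu for some string u. The string t contains exactly two b's and ends in b, so u contains exactly one b and ends in b; hence u = a^j b for some j, and uu = a^j b a^j b. Comparing with t = a^(p + k) b a^p b forces j = p + k (first block) and j = p (second block), which is impossible since k ≥ 1. So t ∉ L.

This contradicts the pumping lemma, which requires xy^i z ∈ L for all i ≥ 0.
Hence L = {ww : w ∈ {a,b}*} is not regular. ∎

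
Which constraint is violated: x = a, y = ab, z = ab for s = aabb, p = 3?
Violated: xyz = s

The decomposition x = a, y = ab, z = ab for s = aabb with p = 3
violates the constraint: xyz = s

xyz = 'a' + 'ab' + 'ab' = 'aabab' ≠ 'aabb' = s. The decomposition doesn't reconstruct s.

Pumping lemma constraints:
1. xyz = s (decomposition is valid)
2. |xy| ≤ p
3. |y| > 0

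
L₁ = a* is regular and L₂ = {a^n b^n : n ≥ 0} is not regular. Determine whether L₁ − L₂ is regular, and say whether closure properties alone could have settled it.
Yes — L₁ − L₂ is regular.

The only string of a* that lies in {a^n b^n} is ε, so L₁ − L₂ = a* − {ε} = a⁺ = aa*, which is regular.

Note that the bare facts "L₁ regular, L₂ non-regular" do not settle the question by themselves: the closure of regular languages under ∪, ∩, complement and difference applies only when BOTH operands are regular. With a non-regular operand the result can come out regular or non-regular depending on the specific languages, so one has to work out L₁ − L₂ for this particular pair, as above.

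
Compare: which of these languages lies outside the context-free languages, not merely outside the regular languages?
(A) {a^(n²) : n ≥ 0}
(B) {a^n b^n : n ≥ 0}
(A) {a^(n²) : n ≥ 0}

(A) {a^(n²) : n ≥ 0} requires the CFL pumping lemma.

- {a^n b^n : n ≥ 0} is context-free (but not regular)
  • Can be shown non-regular with the regular pumping lemma
  • After pumping, the number of a's and b's become unequal

- {a^(n²) : n ≥ 0} is NOT context-free
  • Requires the CFL pumping lemma to prove
  • Gaps between squares grow unboundedly

The CFL pumping lemma is "stronger" in that it can prove non-membership
in the larger class of context-free languages.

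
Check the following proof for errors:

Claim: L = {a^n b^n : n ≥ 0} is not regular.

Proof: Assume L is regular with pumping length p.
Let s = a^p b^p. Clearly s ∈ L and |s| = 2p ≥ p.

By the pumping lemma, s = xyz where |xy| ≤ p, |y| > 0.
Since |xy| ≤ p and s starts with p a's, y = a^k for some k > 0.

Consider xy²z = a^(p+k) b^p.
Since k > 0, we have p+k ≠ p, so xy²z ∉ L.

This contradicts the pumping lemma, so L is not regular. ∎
The proof is correct.

This proof is valid because:
1. The string s = a^p b^p is correctly in L
2. The decomposition analysis is correct: y must consist only of a's
3. The contradiction is valid: pumping increases a's but not b's
4. The conclusion follows logically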